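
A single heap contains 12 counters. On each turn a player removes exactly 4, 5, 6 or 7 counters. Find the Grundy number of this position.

Build the Grundy sequence with g(k) = mex{g(k−s) : s ∈ {4, 5, 6, 7}, s ≤ k}:
k:     0  1  2  3  4  5  6  7  8  9 10 11 12
g(k):  0  0  0  0  1  1  1  1  2  2  2  0  0
So g(12) = 0.

0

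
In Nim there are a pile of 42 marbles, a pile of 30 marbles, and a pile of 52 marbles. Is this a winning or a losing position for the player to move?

Losing position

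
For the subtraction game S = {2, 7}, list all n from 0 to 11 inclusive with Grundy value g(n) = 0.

Grundy values for subtraction set {2, 7}:
k:     0  1  2  3  4  5  6  7  8  9 10 11
g(k):  0  0  1  1  0  0  1  1  2  0  0  1
The P-positions (g = 0) in 0..11 are 0, 1, 4, 5, 9, 10.

0, 1, 4, 5, 9, 10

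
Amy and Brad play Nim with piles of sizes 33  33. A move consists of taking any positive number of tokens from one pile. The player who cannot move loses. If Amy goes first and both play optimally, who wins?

In binary:
  100001  (33)
  100001  (33)
  ------
  000000  (0)
The nim-sum is 0, so this is a P-position: the player to move is in a losing position under optimal play; Amy is about to move from it and so loses — Brad wins.

Brad wins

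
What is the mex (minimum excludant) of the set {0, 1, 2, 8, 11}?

The values 0, 1, 2 are all present; 3 is the first non-negative integer missing from the set.

3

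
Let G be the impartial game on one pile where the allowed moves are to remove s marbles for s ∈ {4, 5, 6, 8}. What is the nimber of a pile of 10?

Grundy values for subtraction set {4, 5, 6, 8}:
g(0) = mex{} = 0
g(1) = mex{} = 0
g(2) = mex{} = 0
g(3) = mex{} = 0
g(4) = mex{0} = 1
g(5) = mex{0} = 1
g(6) = mex{0} = 1
g(7) = mex{0} = 1
g(8) = mex{0,1} = 2
g(9) = mex{0,1} = 2
g(10) = mex{0,1} = 2
So g(10) = 2.

2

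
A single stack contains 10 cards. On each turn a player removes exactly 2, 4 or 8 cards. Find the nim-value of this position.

Compute g(0), g(1), … for moves {2, 4, 8}:
g(0) = mex{} = 0
g(1) = mex{} = 0
g(2) = mex{0} = 1
g(3) = mex{0} = 1
g(4) = mex{0,1} = 2
g(5) = mex{0,1} = 2
g(6) = mex{1,2} = 0
g(7) = mex{1,2} = 0
g(8) = mex{0,2} = 1
g(9) = mex{0,2} = 1
g(10) = mex{0,1} = 2
So g(10) = 2.

2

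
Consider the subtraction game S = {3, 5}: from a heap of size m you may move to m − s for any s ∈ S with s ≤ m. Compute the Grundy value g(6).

Build the Grundy sequence with g(k) = mex{g(k−s) : s ∈ {3, 5}, s ≤ k}:
k:     0  1  2  3  4  5  6
g(k):  0  0  0  1  1  1  2
So g(6) = 2.

2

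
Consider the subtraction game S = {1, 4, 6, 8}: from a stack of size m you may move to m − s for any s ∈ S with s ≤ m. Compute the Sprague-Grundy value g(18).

1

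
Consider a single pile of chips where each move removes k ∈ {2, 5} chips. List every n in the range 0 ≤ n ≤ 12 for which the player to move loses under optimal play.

0, 1, 4, 7, 8, 11

Compute g(0), g(1), … for moves {2, 5}:
g(0) = mex{} = 0
g(1) = mex{} = 0
g(2) = mex{0} = 1
g(3) = mex{0} = 1
g(4) = mex{1} = 0
g(5) = mex{0,1} = 2
g(6) = mex{0} = 1
g(7) = mex{1,2} = 0
g(8) = mex{1} = 0
g(9) = mex{0} = 1
g(10) = mex{0,2} = 1
g(11) = mex{1} = 0
g(12) = mex{0,1} = 2
The P-positions (g = 0) in 0..12 are 0, 1, 4, 7, 8, 11.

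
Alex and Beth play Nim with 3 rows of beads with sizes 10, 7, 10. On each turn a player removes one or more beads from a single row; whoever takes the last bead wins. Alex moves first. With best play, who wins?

Alex wins

Compute the nim-sum pairwise:
10 XOR 7 = 13
13 XOR 10 = 7
The nim-sum is 7 ≠ 0, so this is an N-position: the player to move can win; Alex has a winning move.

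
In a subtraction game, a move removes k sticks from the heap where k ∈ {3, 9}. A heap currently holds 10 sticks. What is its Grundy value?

Grundy values for subtraction set {3, 9}:
k:     0  1  2  3  4  5  6  7  8  9 10
g(k):  0  0  0  1  1  1  0  0  0  1  1
So g(10) = 1.

1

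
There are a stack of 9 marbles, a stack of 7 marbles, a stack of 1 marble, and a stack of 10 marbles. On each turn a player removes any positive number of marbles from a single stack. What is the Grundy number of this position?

5

Compute the nim-sum pairwise:
9 ^ 7 = 14
14 ^ 1 = 15
15 ^ 10 = 5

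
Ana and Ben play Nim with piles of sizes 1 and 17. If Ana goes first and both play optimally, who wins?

In binary:
  00001  (1)
  10001  (17)
  -----
  10000  (16)
The nim-sum is 16 ≠ 0, so this is an N-position: the player to move can win; Ana has a winning move.

Ana wins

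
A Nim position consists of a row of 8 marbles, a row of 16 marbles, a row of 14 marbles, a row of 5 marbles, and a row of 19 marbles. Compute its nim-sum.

Compute the nim-sum pairwise:
8 XOR 16 = 24
24 XOR 14 = 22
22 XOR 5 = 19
19 XOR 19 = 0

0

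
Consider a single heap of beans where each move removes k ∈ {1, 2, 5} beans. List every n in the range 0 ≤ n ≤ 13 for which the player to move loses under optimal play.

0, 3, 6, 9, 12

Grundy values for subtraction set {1, 2, 5}:
k:     0  1  2  3  4  5  6  7  8  9 10 11 12 13
g(k):  0  1  2  0  1  2  0  1  2  0  1  2  0  1
The P-positions (g = 0) in 0..13 are 0, 3, 6, 9, 12.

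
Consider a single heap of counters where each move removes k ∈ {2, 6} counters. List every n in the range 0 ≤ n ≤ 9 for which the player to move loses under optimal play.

0, 1, 4, 5, 8, 9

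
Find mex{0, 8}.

1

0 is in the set but 1 is not, so the mex is 1.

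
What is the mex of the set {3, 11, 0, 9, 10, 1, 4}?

2

The values 0, 1 are all present; 2 is the first non-negative integer missing from the set.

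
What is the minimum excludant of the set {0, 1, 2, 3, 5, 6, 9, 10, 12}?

4

The values 0, 1, 2, 3 are all present; 4 is the first non-negative integer missing from the set.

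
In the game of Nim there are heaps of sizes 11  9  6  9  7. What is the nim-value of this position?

Compute the nim-sum pairwise:
11 ⊕ 9 = 2
2 ⊕ 6 = 4
4 ⊕ 9 = 13
13 ⊕ 7 = 10

10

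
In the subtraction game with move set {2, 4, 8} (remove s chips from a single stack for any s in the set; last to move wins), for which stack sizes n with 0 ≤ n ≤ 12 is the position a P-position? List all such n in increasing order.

0, 1, 6, 7, 12

Grundy values for subtraction set {2, 4, 8}:
g(0) = mex{} = 0
g(1) = mex{} = 0
g(2) = mex{0} = 1
g(3) = mex{0} = 1
g(4) = mex{0,1} = 2
g(5) = mex{0,1} = 2
g(6) = mex{1,2} = 0
g(7) = mex{1,2} = 0
g(8) = mex{0,2} = 1
g(9) = mex{0,2} = 1
g(10) = mex{0,1} = 2
g(11) = mex{0,1} = 2
g(12) = mex{1,2} = 0
The P-positions (g = 0) in 0..12 are 0, 1, 6, 7, 12.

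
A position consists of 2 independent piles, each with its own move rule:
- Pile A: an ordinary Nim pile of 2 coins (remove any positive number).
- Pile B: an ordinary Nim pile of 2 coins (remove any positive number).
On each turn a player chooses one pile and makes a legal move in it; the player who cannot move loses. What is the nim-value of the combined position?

0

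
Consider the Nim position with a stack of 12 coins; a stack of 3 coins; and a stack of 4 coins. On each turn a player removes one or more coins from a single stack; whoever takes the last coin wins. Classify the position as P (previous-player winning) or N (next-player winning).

Compute the nim-sum pairwise:
12 ⊕ 3 = 15
15 ⊕ 4 = 11
The nim-sum is 11 ≠ 0, so this is an N-position: the player to move can win.

N-position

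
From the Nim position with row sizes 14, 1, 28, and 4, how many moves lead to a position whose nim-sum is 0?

1

Nim-sum: 14 ^ 1 ^ 28 ^ 4 = 23.
The overall nim-sum is X = 23. A row of size p has a winning move iff p XOR X < p (reduce it to p XOR X).
  14: 14 XOR 23 = 25 ≥ 14 — no move.
  1: 1 XOR 23 = 22 ≥ 1 — no move.
  28: 28 XOR 23 = 11 < 28 — winning move (to 11).
  4: 4 XOR 23 = 19 ≥ 4 — no move.
That gives 1 winning move.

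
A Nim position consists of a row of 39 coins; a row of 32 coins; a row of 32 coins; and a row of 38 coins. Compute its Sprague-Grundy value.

Write each in binary and XOR column by column:
  100111  (39)
  100000  (32)
  100000  (32)
  100110  (38)
  ------
  000001  (1)

1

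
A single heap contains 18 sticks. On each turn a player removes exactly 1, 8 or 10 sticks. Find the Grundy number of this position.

0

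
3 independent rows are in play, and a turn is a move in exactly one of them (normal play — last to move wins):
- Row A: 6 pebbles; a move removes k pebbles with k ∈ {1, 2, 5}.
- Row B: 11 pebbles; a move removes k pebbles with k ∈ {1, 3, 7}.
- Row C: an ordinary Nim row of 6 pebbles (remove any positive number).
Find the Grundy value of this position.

7

Build the Grundy sequence for row A with g(k) = mex{g(k−s) : s ∈ {1, 2, 5}, s ≤ k}:
g(0) = mex{} = 0
g(1) = mex{0} = 1
g(2) = mex{0,1} = 2
g(3) = mex{1,2} = 0
g(4) = mex{0,2} = 1
g(5) = mex{0,1} = 2
g(6) = mex{1,2} = 0
So g(6) = 0.
Grundy values for row B (subtraction set {1, 3, 7}):
k:     0  1  2  3  4  5  6  7  8  9 10 11
g(k):  0  1  0  1  0  1  0  1  0  1  0  1
So g(11) = 1.
Row C is a plain Nim row of size 6, so its Grundy value is 6.
The value of a disjunctive sum is the nim-sum of the parts.
Combined value = 0 ⊕ 1 ⊕ 6 = 7.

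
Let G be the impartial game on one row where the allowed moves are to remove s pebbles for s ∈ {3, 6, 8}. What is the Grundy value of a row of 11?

0

Build the Grundy sequence with g(k) = mex{g(k−s) : s ∈ {3, 6, 8}, s ≤ k}:
k:     0  1  2  3  4  5  6  7  8  9 10 11
g(k):  0  0  0  1  1  1  2  2  2  3  3  0
So g(11) = 0.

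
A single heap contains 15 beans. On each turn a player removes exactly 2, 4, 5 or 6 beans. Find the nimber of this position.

Grundy values for subtraction set {2, 4, 5, 6}:
k:     0  1  2  3  4  5  6  7  8  9 10 11 12 13 14 15
g(k):  0  0  1  1  2  2  3  3  0  0  1  1  2  2  3  3
So g(15) = 3.

3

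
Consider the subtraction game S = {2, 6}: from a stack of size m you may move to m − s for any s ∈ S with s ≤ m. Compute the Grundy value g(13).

0

Grundy values for subtraction set {2, 6}:
g(0) = mex{} = 0
g(1) = mex{} = 0
g(2) = mex{0} = 1
g(3) = mex{0} = 1
g(4) = mex{1} = 0
g(5) = mex{1} = 0
g(6) = mex{0} = 1
g(7) = mex{0} = 1
g(8) = mex{1} = 0
g(9) = mex{1} = 0
g(10) = mex{0} = 1
g(11) = mex{0} = 1
g(12) = mex{1} = 0
g(13) = mex{1} = 0
So g(13) = 0.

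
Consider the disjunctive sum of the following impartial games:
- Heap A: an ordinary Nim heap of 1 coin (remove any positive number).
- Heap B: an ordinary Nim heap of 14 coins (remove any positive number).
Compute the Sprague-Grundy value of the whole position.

15

Heap A is a plain Nim heap of size 1, so its Grundy value is 1.
Heap B is a plain Nim heap of size 14, so its Grundy value is 14.
By the Sprague-Grundy theorem, the Grundy value of a sum of independent games is the XOR of the component values.
Combined value = 1 XOR 14 = 15.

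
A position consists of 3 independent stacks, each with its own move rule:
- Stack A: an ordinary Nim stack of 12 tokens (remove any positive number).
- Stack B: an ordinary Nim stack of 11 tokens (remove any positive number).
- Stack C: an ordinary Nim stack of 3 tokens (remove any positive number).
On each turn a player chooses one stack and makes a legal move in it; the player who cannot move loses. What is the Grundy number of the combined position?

4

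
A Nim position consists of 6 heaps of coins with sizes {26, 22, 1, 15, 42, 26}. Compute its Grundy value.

50

In binary:
  011010  (26)
  010110  (22)
  000001  (1)
  001111  (15)
  101010  (42)
  011010  (26)
  ------
  110010  (50)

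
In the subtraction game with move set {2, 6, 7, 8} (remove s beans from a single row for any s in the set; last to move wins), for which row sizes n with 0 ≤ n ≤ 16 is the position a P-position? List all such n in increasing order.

0, 1, 4, 5, 14, 15

Compute g(0), g(1), … for moves {2, 6, 7, 8}:
k:     0  1  2  3  4  5  6  7  8  9 10 11 12 13 14 15 16
g(k):  0  0  1  1  0  0  1  1  2  2  3  3  2  2  0  0  1
The P-positions (g = 0) in 0..16 are 0, 1, 4, 5, 14, 15.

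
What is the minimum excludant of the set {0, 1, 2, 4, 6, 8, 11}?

3

The values 0, 1, 2 are all present; 3 is the first non-negative integer missing from the set.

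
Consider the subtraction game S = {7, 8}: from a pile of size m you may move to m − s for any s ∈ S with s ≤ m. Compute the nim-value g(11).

1

Build the Grundy sequence with g(k) = mex{g(k−s) : s ∈ {7, 8}, s ≤ k}:
k:     0  1  2  3  4  5  6  7  8  9 10 11
g(k):  0  0  0  0  0  0  0  1  1  1  1  1
So g(11) = 1.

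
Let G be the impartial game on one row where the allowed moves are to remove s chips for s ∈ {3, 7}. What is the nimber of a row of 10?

Grundy values for subtraction set {3, 7}:
k:     0  1  2  3  4  5  6  7  8  9 10
g(k):  0  0  0  1  1  1  0  2  2  1  0
So g(10) = 0.

0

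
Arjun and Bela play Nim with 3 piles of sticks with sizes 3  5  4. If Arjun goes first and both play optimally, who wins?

Compute the nim-sum pairwise:
3 ^ 5 = 6
6 ^ 4 = 2
The nim-sum is 2 ≠ 0, so this is an N-position: the player to move can win; Arjun has a winning move.

Arjun wins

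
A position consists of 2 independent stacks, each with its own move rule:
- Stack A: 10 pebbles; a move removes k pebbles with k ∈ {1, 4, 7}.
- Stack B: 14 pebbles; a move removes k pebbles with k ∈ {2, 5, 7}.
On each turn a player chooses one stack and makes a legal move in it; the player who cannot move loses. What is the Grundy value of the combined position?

For stack A, compute g(0), g(1), … with moves {1, 4, 7}:
g(0) = mex{} = 0
g(1) = mex{0} = 1
g(2) = mex{1} = 0
g(3) = mex{0} = 1
g(4) = mex{0,1} = 2
g(5) = mex{1,2} = 0
g(6) = mex{0} = 1
g(7) = mex{0,1} = 2
g(8) = mex{1,2} = 0
g(9) = mex{0} = 1
g(10) = mex{1} = 0
So g(10) = 0.
Grundy values for stack B (subtraction set {2, 5, 7}):
g(0) = mex{} = 0
g(1) = mex{} = 0
g(2) = mex{0} = 1
g(3) = mex{0} = 1
g(4) = mex{1} = 0
g(5) = mex{0,1} = 2
g(6) = mex{0} = 1
g(7) = mex{0,1,2} = 3
g(8) = mex{0,1} = 2
g(9) = mex{0,1,3} = 2
g(10) = mex{1,2} = 0
g(11) = mex{0,1,2} = 3
g(12) = mex{0,2,3} = 1
g(13) = mex{1,2,3} = 0
g(14) = mex{1,2,3} = 0
So g(14) = 0.
The value of a disjunctive sum is the nim-sum of the parts.
Combined value = 0 ⊕ 0 = 0.

0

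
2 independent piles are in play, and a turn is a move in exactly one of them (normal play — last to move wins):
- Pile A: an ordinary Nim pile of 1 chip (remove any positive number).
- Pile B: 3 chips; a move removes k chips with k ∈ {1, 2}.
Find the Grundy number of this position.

1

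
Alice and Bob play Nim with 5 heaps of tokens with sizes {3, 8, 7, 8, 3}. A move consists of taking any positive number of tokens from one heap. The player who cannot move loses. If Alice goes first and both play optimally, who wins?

Alice wins

Compute the nim-sum pairwise:
3 XOR 8 = 11
11 XOR 7 = 12
12 XOR 8 = 4
4 XOR 3 = 7
The nim-sum is 7 ≠ 0, so this is an N-position: the player to move can win; Alice has a winning move.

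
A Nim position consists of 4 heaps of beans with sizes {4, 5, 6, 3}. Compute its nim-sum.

4

In binary:
  100  (4)
  101  (5)
  110  (6)
  011  (3)
  ---
  100  (4)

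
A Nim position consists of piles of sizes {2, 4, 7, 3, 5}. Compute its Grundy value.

Write each in binary and XOR column by column:
  010  (2)
  100  (4)
  111  (7)
  011  (3)
  101  (5)
  ---
  111  (7)

7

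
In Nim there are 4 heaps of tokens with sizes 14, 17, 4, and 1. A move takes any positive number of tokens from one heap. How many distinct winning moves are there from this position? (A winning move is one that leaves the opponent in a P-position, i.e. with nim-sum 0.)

Nim-sum: 14 XOR 17 XOR 4 XOR 1 = 26.
The overall nim-sum is X = 26. A heap of size p has a winning move iff p XOR X < p (reduce it to p XOR X).
  14: 14 XOR 26 = 20 ≥ 14 — no move.
  17: 17 XOR 26 = 11 < 17 — winning move (to 11).
  4: 4 XOR 26 = 30 ≥ 4 — no move.
  1: 1 XOR 26 = 27 ≥ 1 — no move.
That gives 1 winning move.

1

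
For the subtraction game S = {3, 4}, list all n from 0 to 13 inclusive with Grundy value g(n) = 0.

0, 1, 2, 7, 8, 9

Compute g(0), g(1), … for moves {3, 4}:
k:     0  1  2  3  4  5  6  7  8  9 10 11 12 13
g(k):  0  0  0  1  1  1  2  0  0  0  1  1  1  2
The P-positions (g = 0) in 0..13 are 0, 1, 2, 7, 8, 9.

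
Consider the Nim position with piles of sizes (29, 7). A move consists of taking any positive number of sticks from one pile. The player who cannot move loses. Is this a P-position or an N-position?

N-position

Bitwise XOR of the heap sizes:
  11101  (29)
  00111  (7)
  -----
  11010  (26)
The nim-sum is 26 ≠ 0, so this is an N-position: the player to move can win.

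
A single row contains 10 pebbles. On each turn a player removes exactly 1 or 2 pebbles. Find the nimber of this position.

Compute g(0), g(1), … for moves {1, 2}:
g(0) = mex{} = 0
g(1) = mex{0} = 1
g(2) = mex{0,1} = 2
g(3) = mex{1,2} = 0
g(4) = mex{0,2} = 1
g(5) = mex{0,1} = 2
g(6) = mex{1,2} = 0
g(7) = mex{0,2} = 1
g(8) = mex{0,1} = 2
g(9) = mex{1,2} = 0
g(10) = mex{0,2} = 1
So g(10) = 1.

1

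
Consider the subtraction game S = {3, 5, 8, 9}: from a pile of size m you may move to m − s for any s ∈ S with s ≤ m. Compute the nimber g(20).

2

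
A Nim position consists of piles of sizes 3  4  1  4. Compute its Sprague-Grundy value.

2

Nim-sum: 3 XOR 4 XOR 1 XOR 4 = 2.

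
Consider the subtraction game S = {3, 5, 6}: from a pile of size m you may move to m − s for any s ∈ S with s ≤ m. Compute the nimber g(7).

Compute g(0), g(1), … for moves {3, 5, 6}:
k:     0  1  2  3  4  5  6  7
g(k):  0  0  0  1  1  1  2  2
So g(7) = 2.

2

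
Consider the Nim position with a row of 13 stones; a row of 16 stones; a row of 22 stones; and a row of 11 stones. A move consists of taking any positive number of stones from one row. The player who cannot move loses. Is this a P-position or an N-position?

P-position

Compute the nim-sum pairwise:
13 ⊕ 16 = 29
29 ⊕ 22 = 11
11 ⊕ 11 = 0
The nim-sum is 0, so this is a P-position: the player to move is in a losing position under optimal play.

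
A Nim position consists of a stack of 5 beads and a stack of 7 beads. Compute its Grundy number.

2

In binary:
  101  (5)
  111  (7)
  ---
  010  (2)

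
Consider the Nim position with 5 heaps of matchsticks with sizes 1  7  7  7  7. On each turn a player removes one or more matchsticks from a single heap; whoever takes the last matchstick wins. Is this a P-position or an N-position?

N-position

Nim-sum: 1 XOR 7 XOR 7 XOR 7 XOR 7 = 1.
The nim-sum is 1 ≠ 0, so this is an N-position: the player to move can win.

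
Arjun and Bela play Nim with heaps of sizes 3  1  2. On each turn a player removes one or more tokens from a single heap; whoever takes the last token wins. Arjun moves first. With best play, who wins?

Write each in binary and XOR column by column:
  11  (3)
  01  (1)
  10  (2)
  --
  00  (0)
The nim-sum is 0, so this is a P-position: the player to move is in a losing position under optimal play; Arjun is about to move from it and so loses — Bela wins.

Bela wins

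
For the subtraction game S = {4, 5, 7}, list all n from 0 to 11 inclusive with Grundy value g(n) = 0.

Build the Grundy sequence with g(k) = mex{g(k−s) : s ∈ {4, 5, 7}, s ≤ k}:
k:     0  1  2  3  4  5  6  7  8  9 10 11
g(k):  0  0  0  0  1  1  1  1  2  2  2  0
The P-positions (g = 0) in 0..11 are 0, 1, 2, 3, 11.

0, 1, 2, 3, 11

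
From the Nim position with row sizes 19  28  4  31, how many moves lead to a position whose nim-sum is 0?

Bitwise XOR of the heap sizes:
  10011  (19)
  11100  (28)
  00100  (4)
  11111  (31)
  -----
  10100  (20)
The overall nim-sum is X = 20. A row of size p has a winning move iff p XOR X < p (reduce it to p XOR X).
  19: 19 XOR 20 = 7 < 19 — winning move (to 7).
  28: 28 XOR 20 = 8 < 28 — winning move (to 8).
  4: 4 XOR 20 = 16 ≥ 4 — no move.
  31: 31 XOR 20 = 11 < 31 — winning move (to 11).
That gives 3 winning moves.

3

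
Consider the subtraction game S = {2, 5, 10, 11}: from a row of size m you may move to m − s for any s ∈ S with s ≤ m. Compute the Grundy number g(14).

3

Compute g(0), g(1), … for moves {2, 5, 10, 11}:
g(0) = mex{} = 0
g(1) = mex{} = 0
g(2) = mex{0} = 1
g(3) = mex{0} = 1
g(4) = mex{1} = 0
g(5) = mex{0,1} = 2
g(6) = mex{0} = 1
g(7) = mex{1,2} = 0
g(8) = mex{1} = 0
g(9) = mex{0} = 1
g(10) = mex{0,2} = 1
g(11) = mex{0,1} = 2
g(12) = mex{0,1} = 2
g(13) = mex{0,1,2} = 3
g(14) = mex{0,1,2} = 3
So g(14) = 3.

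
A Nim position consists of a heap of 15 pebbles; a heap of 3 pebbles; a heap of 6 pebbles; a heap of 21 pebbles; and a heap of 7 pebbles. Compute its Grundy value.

24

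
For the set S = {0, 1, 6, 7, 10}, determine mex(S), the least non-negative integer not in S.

2

The values 0, 1 are all present; 2 is the first non-negative integer missing from the set.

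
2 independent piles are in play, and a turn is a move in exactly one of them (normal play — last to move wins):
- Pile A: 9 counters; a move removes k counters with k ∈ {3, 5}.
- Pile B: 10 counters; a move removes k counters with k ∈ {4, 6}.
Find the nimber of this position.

0

Grundy values for pile A (subtraction set {3, 5}):
g(0) = mex{} = 0
g(1) = mex{} = 0
g(2) = mex{} = 0
g(3) = mex{0} = 1
g(4) = mex{0} = 1
g(5) = mex{0} = 1
g(6) = mex{0,1} = 2
g(7) = mex{0,1} = 2
g(8) = mex{1} = 0
g(9) = mex{1,2} = 0
So g(9) = 0.
Build the Grundy sequence for pile B with g(k) = mex{g(k−s) : s ∈ {4, 6}, s ≤ k}:
g(0) = mex{} = 0
g(1) = mex{} = 0
g(2) = mex{} = 0
g(3) = mex{} = 0
g(4) = mex{0} = 1
g(5) = mex{0} = 1
g(6) = mex{0} = 1
g(7) = mex{0} = 1
g(8) = mex{0,1} = 2
g(9) = mex{0,1} = 2
g(10) = mex{1} = 0
So g(10) = 0.
By the Sprague-Grundy theorem, the Grundy value of a sum of independent games is the XOR of the component values.
Combined value = 0 XOR 0 = 0.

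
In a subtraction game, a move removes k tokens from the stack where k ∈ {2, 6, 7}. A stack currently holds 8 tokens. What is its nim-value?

2

Grundy values for subtraction set {2, 6, 7}:
k:     0  1  2  3  4  5  6  7  8
g(k):  0  0  1  1  0  0  1  1  2
So g(8) = 2.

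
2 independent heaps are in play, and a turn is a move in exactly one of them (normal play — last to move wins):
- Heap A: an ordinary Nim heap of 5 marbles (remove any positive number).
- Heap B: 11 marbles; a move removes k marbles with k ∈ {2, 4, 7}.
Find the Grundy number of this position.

4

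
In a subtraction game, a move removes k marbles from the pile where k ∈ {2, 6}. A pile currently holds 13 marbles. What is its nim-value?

0

Compute g(0), g(1), … for moves {2, 6}:
g(0) = mex{} = 0
g(1) = mex{} = 0
g(2) = mex{0} = 1
g(3) = mex{0} = 1
g(4) = mex{1} = 0
g(5) = mex{1} = 0
g(6) = mex{0} = 1
g(7) = mex{0} = 1
g(8) = mex{1} = 0
g(9) = mex{1} = 0
g(10) = mex{0} = 1
g(11) = mex{0} = 1
g(12) = mex{1} = 0
g(13) = mex{1} = 0
So g(13) = 0.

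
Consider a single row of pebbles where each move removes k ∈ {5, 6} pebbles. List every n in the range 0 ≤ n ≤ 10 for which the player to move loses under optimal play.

0, 1, 2, 3, 4

Build the Grundy sequence with g(k) = mex{g(k−s) : s ∈ {5, 6}, s ≤ k}:
k:     0  1  2  3  4  5  6  7  8  9 10
g(k):  0  0  0  0  0  1  1  1  1  1  2
The P-positions (g = 0) in 0..10 are 0, 1, 2, 3, 4.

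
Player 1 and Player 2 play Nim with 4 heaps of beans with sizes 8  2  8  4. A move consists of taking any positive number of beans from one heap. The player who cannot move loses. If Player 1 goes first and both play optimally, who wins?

Bitwise XOR of the heap sizes:
  1000  (8)
  0010  (2)
  1000  (8)
  0100  (4)
  ----
  0110  (6)
The nim-sum is 6 ≠ 0, so this is an N-position: the player to move can win; Player 1 has a winning move.

Player 1 wins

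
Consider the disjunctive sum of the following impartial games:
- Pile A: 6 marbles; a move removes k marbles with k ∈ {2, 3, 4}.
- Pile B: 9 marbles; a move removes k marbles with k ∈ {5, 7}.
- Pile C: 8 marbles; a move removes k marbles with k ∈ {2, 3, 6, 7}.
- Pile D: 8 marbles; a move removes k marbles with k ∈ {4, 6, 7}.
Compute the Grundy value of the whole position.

Grundy values for pile A (subtraction set {2, 3, 4}):
g(0) = mex{} = 0
g(1) = mex{} = 0
g(2) = mex{0} = 1
g(3) = mex{0} = 1
g(4) = mex{0,1} = 2
g(5) = mex{0,1} = 2
g(6) = mex{1,2} = 0
So g(6) = 0.
Build the Grundy sequence for pile B with g(k) = mex{g(k−s) : s ∈ {5, 7}, s ≤ k}:
k:     0  1  2  3  4  5  6  7  8  9
g(k):  0  0  0  0  0  1  1  1  1  1
So g(9) = 1.
For pile C, compute g(0), g(1), … with moves {2, 3, 6, 7}:
k:     0  1  2  3  4  5  6  7  8
g(k):  0  0  1  1  2  0  3  1  2
So g(8) = 2.
For pile D, compute g(0), g(1), … with moves {4, 6, 7}:
k:     0  1  2  3  4  5  6  7  8
g(k):  0  0  0  0  1  1  1  1  2
So g(8) = 2.
By the Sprague-Grundy theorem, the Grundy value of a sum of independent games is the XOR of the component values.
Combined value = 0 ⊕ 1 ⊕ 2 ⊕ 2 = 1.

1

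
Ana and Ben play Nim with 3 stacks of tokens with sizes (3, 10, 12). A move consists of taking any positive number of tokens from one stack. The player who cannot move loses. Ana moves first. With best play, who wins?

Ana wins

Nim-sum: 3 ^ 10 ^ 12 = 5.
The nim-sum is 5 ≠ 0, so this is an N-position: the player to move can win; Ana has a winning move.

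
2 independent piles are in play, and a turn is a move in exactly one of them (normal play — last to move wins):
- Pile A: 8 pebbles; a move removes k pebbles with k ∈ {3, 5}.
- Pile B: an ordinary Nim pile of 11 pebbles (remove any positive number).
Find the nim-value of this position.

11

Grundy values for pile A (subtraction set {3, 5}):
k:     0  1  2  3  4  5  6  7  8
g(k):  0  0  0  1  1  1  2  2  0
So g(8) = 0.
Pile B is a plain Nim pile of size 11, so its Grundy value is 11.
By the Sprague-Grundy theorem, the Grundy value of a sum of independent games is the XOR of the component values.
Combined value = 0 ⊕ 11 = 11.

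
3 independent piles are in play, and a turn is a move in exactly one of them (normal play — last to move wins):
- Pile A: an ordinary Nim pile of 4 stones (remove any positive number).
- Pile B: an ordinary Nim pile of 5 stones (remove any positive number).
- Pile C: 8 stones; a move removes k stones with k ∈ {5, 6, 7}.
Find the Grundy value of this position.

Pile A is a plain Nim pile of size 4, so its Grundy value is 4.
Pile B is a plain Nim pile of size 5, so its Grundy value is 5.
For pile C, compute g(0), g(1), … with moves {5, 6, 7}:
g(0) = mex{} = 0
g(1) = mex{} = 0
g(2) = mex{} = 0
g(3) = mex{} = 0
g(4) = mex{} = 0
g(5) = mex{0} = 1
g(6) = mex{0} = 1
g(7) = mex{0} = 1
g(8) = mex{0} = 1
So g(8) = 1.
By the Sprague-Grundy theorem, the Grundy value of a sum of independent games is the XOR of the component values.
Combined value = 4 XOR 5 XOR 1 = 0.

0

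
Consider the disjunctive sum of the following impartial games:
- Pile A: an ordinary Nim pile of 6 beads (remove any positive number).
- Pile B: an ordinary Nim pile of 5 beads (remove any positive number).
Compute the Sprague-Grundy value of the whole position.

3

Pile A is a plain Nim pile of size 6, so its Grundy value is 6.
Pile B is a plain Nim pile of size 5, so its Grundy value is 5.
By the Sprague-Grundy theorem, the Grundy value of a sum of independent games is the XOR of the component values.
Combined value = 6 XOR 5 = 3.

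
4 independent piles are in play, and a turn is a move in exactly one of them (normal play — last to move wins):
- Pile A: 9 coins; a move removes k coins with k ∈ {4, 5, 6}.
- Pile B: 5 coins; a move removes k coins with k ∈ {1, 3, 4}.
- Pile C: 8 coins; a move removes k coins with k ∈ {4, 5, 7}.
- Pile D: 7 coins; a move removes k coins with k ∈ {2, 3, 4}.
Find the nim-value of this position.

Grundy values for pile A (subtraction set {4, 5, 6}):
g(0) = mex{} = 0
g(1) = mex{} = 0
g(2) = mex{} = 0
g(3) = mex{} = 0
g(4) = mex{0} = 1
g(5) = mex{0} = 1
g(6) = mex{0} = 1
g(7) = mex{0} = 1
g(8) = mex{0,1} = 2
g(9) = mex{0,1} = 2
So g(9) = 2.
For pile B, compute g(0), g(1), … with moves {1, 3, 4}:
k:     0  1  2  3  4  5
g(k):  0  1  0  1  2  3
So g(5) = 3.
For pile C, compute g(0), g(1), … with moves {4, 5, 7}:
k:     0  1  2  3  4  5  6  7  8
g(k):  0  0  0  0  1  1  1  1  2
So g(8) = 2.
Grundy values for pile D (subtraction set {2, 3, 4}):
k:     0  1  2  3  4  5  6  7
g(k):  0  0  1  1  2  2  0  0
So g(7) = 0.
By the Sprague-Grundy theorem, the Grundy value of a sum of independent games is the XOR of the component values.
Combined value = 2 ⊕ 3 ⊕ 2 ⊕ 0 = 3.

3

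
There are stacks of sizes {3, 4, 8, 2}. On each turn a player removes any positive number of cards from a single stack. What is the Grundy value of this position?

Compute the nim-sum pairwise:
3 XOR 4 = 7
7 XOR 8 = 15
15 XOR 2 = 13

13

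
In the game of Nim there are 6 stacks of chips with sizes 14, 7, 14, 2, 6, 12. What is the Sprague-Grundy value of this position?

Compute the nim-sum pairwise:
14 XOR 7 = 9
9 XOR 14 = 7
7 XOR 2 = 5
5 XOR 6 = 3
3 XOR 12 = 15

15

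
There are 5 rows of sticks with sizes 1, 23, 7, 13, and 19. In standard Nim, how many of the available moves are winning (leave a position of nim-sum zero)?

1

In binary:
  00001  (1)
  10111  (23)
  00111  (7)
  01101  (13)
  10011  (19)
  -----
  01111  (15)
The overall nim-sum is X = 15. A row of size p has a winning move iff p XOR X < p (reduce it to p XOR X).
  1: 1 XOR 15 = 14 ≥ 1 — no move.
  23: 23 XOR 15 = 24 ≥ 23 — no move.
  7: 7 XOR 15 = 8 ≥ 7 — no move.
  13: 13 XOR 15 = 2 < 13 — winning move (to 2).
  19: 19 XOR 15 = 28 ≥ 19 — no move.
That gives 1 winning move.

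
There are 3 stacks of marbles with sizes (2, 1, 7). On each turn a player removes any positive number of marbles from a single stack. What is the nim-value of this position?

4

Nim-sum: 2 ^ 1 ^ 7 = 4.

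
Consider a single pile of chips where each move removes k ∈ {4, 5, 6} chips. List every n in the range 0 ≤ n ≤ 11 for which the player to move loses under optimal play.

0, 1, 2, 3, 10, 11

Compute g(0), g(1), … for moves {4, 5, 6}:
k:     0  1  2  3  4  5  6  7  8  9 10 11
g(k):  0  0  0  0  1  1  1  1  2  2  0  0
The P-positions (g = 0) in 0..11 are 0, 1, 2, 3, 10, 11.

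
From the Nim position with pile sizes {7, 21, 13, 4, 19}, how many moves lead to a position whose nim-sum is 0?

Compute the nim-sum pairwise:
7 ⊕ 21 = 18
18 ⊕ 13 = 31
31 ⊕ 4 = 27
27 ⊕ 19 = 8
The overall nim-sum is X = 8. A pile of size p has a winning move iff p XOR X < p (reduce it to p XOR X).
  7: 7 XOR 8 = 15 ≥ 7 — no move.
  21: 21 XOR 8 = 29 ≥ 21 — no move.
  13: 13 XOR 8 = 5 < 13 — winning move (to 5).
  4: 4 XOR 8 = 12 ≥ 4 — no move.
  19: 19 XOR 8 = 27 ≥ 19 — no move.
That gives 1 winning move.

1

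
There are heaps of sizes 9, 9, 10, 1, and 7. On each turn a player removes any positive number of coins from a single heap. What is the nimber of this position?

12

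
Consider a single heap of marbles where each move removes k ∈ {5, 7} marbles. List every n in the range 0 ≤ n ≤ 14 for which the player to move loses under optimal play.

Compute g(0), g(1), … for moves {5, 7}:
g(0) = mex{} = 0
g(1) = mex{} = 0
g(2) = mex{} = 0
g(3) = mex{} = 0
g(4) = mex{} = 0
g(5) = mex{0} = 1
g(6) = mex{0} = 1
g(7) = mex{0} = 1
g(8) = mex{0} = 1
g(9) = mex{0} = 1
g(10) = mex{0,1} = 2
g(11) = mex{0,1} = 2
g(12) = mex{1} = 0
g(13) = mex{1} = 0
g(14) = mex{1} = 0
The P-positions (g = 0) in 0..14 are 0, 1, 2, 3, 4, 12, 13, 14.

0, 1, 2, 3, 4, 12, 13, 14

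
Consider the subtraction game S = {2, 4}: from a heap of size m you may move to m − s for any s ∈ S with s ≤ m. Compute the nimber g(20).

Compute g(0), g(1), … for moves {2, 4}:
k:     0  1  2  3  4  5  6  7  8  9 10 11 12 13 14 15 16 17 18 19 20
g(k):  0  0  1  1  2  2  0  0  1  1  2  2  0  0  1  1  2  2  0  0  1
So g(20) = 1.

1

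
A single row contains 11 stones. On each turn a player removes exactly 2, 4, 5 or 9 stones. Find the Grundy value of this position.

Compute g(0), g(1), … for moves {2, 4, 5, 9}:
k:     0  1  2  3  4  5  6  7  8  9 10 11
g(k):  0  0  1  1  2  2  3  0  0  1  1  2
So g(11) = 2.

2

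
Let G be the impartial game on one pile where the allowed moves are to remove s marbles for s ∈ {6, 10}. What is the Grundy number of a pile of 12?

Compute g(0), g(1), … for moves {6, 10}:
k:     0  1  2  3  4  5  6  7  8  9 10 11 12
g(k):  0  0  0  0  0  0  1  1  1  1  1  1  2
So g(12) = 2.

2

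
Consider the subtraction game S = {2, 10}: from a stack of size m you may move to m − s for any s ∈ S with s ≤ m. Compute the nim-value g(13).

0

Grundy values for subtraction set {2, 10}:
k:     0  1  2  3  4  5  6  7  8  9 10 11 12 13
g(k):  0  0  1  1  0  0  1  1  0  0  1  1  0  0
So g(13) = 0.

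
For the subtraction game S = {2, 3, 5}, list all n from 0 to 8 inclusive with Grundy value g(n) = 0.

0, 1, 7, 8

Build the Grundy sequence with g(k) = mex{g(k−s) : s ∈ {2, 3, 5}, s ≤ k}:
k:     0  1  2  3  4  5  6  7  8
g(k):  0  0  1  1  2  2  3  0  0
The P-positions (g = 0) in 0..8 are 0, 1, 7, 8.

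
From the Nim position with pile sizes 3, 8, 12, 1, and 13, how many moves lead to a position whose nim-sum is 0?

3

Nim-sum: 3 ^ 8 ^ 12 ^ 1 ^ 13 = 11.
The overall nim-sum is X = 11. A pile of size p has a winning move iff p XOR X < p (reduce it to p XOR X).
  3: 3 XOR 11 = 8 ≥ 3 — no move.
  8: 8 XOR 11 = 3 < 8 — winning move (to 3).
  12: 12 XOR 11 = 7 < 12 — winning move (to 7).
  1: 1 XOR 11 = 10 ≥ 1 — no move.
  13: 13 XOR 11 = 6 < 13 — winning move (to 6).
That gives 3 winning moves.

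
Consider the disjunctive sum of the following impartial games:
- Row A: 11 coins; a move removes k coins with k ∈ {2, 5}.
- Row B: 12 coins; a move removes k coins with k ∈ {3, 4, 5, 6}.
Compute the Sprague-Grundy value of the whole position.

For row A, compute g(0), g(1), … with moves {2, 5}:
g(0) = mex{} = 0
g(1) = mex{} = 0
g(2) = mex{0} = 1
g(3) = mex{0} = 1
g(4) = mex{1} = 0
g(5) = mex{0,1} = 2
g(6) = mex{0} = 1
g(7) = mex{1,2} = 0
g(8) = mex{1} = 0
g(9) = mex{0} = 1
g(10) = mex{0,2} = 1
g(11) = mex{1} = 0
So g(11) = 0.
For row B, compute g(0), g(1), … with moves {3, 4, 5, 6}:
g(0) = mex{} = 0
g(1) = mex{} = 0
g(2) = mex{} = 0
g(3) = mex{0} = 1
g(4) = mex{0} = 1
g(5) = mex{0} = 1
g(6) = mex{0,1} = 2
g(7) = mex{0,1} = 2
g(8) = mex{0,1} = 2
g(9) = mex{1,2} = 0
g(10) = mex{1,2} = 0
g(11) = mex{1,2} = 0
g(12) = mex{0,2} = 1
So g(12) = 1.
The value of a disjunctive sum is the nim-sum of the parts.
Combined value = 0 XOR 1 = 1.

1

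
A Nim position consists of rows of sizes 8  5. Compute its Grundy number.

Nim-sum: 8 XOR 5 = 13.

13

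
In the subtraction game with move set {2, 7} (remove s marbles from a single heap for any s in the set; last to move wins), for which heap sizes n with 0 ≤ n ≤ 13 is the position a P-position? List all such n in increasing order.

Build the Grundy sequence with g(k) = mex{g(k−s) : s ∈ {2, 7}, s ≤ k}:
k:     0  1  2  3  4  5  6  7  8  9 10 11 12 13
g(k):  0  0  1  1  0  0  1  1  2  0  0  1  1  0
The P-positions (g = 0) in 0..13 are 0, 1, 4, 5, 9, 10, 13.

0, 1, 4, 5, 9, 10, 13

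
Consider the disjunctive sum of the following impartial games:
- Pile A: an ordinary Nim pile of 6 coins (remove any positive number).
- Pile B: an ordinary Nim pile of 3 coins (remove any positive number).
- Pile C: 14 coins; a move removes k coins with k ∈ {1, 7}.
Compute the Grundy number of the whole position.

5

Pile A is a plain Nim pile of size 6, so its Grundy value is 6.
Pile B is a plain Nim pile of size 3, so its Grundy value is 3.
Build the Grundy sequence for pile C with g(k) = mex{g(k−s) : s ∈ {1, 7}, s ≤ k}:
g(0) = mex{} = 0
g(1) = mex{0} = 1
g(2) = mex{1} = 0
g(3) = mex{0} = 1
g(4) = mex{1} = 0
g(5) = mex{0} = 1
g(6) = mex{1} = 0
g(7) = mex{0} = 1
g(8) = mex{1} = 0
g(9) = mex{0} = 1
g(10) = mex{1} = 0
g(11) = mex{0} = 1
g(12) = mex{1} = 0
g(13) = mex{0} = 1
g(14) = mex{1} = 0
So g(14) = 0.
By the Sprague-Grundy theorem, the Grundy value of a sum of independent games is the XOR of the component values.
Combined value = 6 XOR 3 XOR 0 = 5.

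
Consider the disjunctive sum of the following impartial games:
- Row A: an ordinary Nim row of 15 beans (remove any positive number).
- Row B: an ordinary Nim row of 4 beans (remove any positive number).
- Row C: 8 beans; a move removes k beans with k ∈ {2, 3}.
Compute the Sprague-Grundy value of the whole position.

Row A is a plain Nim row of size 15, so its Grundy value is 15.
Row B is a plain Nim row of size 4, so its Grundy value is 4.
Grundy values for row C (subtraction set {2, 3}):
k:     0  1  2  3  4  5  6  7  8
g(k):  0  0  1  1  2  0  0  1  1
So g(8) = 1.
The value of a disjunctive sum is the nim-sum of the parts.
Combined value = 15 XOR 4 XOR 1 = 10.

10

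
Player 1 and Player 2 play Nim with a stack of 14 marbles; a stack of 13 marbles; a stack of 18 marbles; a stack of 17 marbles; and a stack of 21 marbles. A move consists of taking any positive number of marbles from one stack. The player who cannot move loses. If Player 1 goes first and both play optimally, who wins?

Player 1 wins

Nim-sum: 14 ⊕ 13 ⊕ 18 ⊕ 17 ⊕ 21 = 21.
The nim-sum is 21 ≠ 0, so this is an N-position: the player to move can win; Player 1 has a winning move.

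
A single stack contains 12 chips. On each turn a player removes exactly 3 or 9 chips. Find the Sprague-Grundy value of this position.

0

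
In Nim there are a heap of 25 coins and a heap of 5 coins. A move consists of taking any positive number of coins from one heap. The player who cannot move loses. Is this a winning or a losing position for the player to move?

Winning position

Write each in binary and XOR column by column:
  11001  (25)
  00101  (5)
  -----
  11100  (28)
The nim-sum is 28 ≠ 0, so this is an N-position: the player to move can win.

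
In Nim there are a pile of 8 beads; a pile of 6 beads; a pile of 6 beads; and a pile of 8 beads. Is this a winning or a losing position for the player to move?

Nim-sum: 8 XOR 6 XOR 6 XOR 8 = 0.
The nim-sum is 0, so this is a P-position: the player to move is in a losing position under optimal play.

Losing position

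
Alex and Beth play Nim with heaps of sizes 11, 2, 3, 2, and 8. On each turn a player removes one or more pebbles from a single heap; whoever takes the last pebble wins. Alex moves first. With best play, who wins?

Compute the nim-sum pairwise:
11 ⊕ 2 = 9
9 ⊕ 3 = 10
10 ⊕ 2 = 8
8 ⊕ 8 = 0
The nim-sum is 0, so this is a P-position: the player to move is in a losing position under optimal play; Alex is about to move from it and so loses — Beth wins.

Beth wins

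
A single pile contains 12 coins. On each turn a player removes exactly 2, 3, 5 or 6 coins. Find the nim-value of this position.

2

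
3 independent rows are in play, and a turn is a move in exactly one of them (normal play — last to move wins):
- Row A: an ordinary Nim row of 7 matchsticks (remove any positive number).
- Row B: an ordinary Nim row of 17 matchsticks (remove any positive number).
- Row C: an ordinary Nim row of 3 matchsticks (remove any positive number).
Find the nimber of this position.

Row A is a plain Nim row of size 7, so its Grundy value is 7.
Row B is a plain Nim row of size 17, so its Grundy value is 17.
Row C is a plain Nim row of size 3, so its Grundy value is 3.
By the Sprague-Grundy theorem, the Grundy value of a sum of independent games is the XOR of the component values.
Combined value = 7 XOR 17 XOR 3 = 21.

21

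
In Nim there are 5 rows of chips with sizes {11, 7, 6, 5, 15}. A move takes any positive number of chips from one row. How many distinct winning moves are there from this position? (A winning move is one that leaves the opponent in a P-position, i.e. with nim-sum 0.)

0

Nim-sum: 11 ^ 7 ^ 6 ^ 5 ^ 15 = 0.
The nim-sum is already 0, so every move leaves a nonzero nim-sum — there are no winning moves.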